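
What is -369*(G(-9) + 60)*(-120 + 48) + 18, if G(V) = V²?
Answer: 3746106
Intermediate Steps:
-369*(G(-9) + 60)*(-120 + 48) + 18 = -369*((-9)² + 60)*(-120 + 48) + 18 = -369*(81 + 60)*(-72) + 18 = -52029*(-72) + 18 = -369*(-10152) + 18 = 3746088 + 18 = 3746106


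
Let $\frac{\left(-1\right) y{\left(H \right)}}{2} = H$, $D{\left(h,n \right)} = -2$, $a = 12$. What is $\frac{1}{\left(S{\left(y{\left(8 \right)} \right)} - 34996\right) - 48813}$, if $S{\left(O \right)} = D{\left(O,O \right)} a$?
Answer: $- \frac{1}{83833} \approx -1.1928 \cdot 10^{-5}$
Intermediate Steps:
$y{\left(H \right)} = - 2 H$
$S{\left(O \right)} = -24$ ($S{\left(O \right)} = \left(-2\right) 12 = -24$)
$\frac{1}{\left(S{\left(y{\left(8 \right)} \right)} - 34996\right) - 48813} = \frac{1}{\left(-24 - 34996\right) - 48813} = \frac{1}{-35020 - 48813} = \frac{1}{-83833} = - \frac{1}{83833}$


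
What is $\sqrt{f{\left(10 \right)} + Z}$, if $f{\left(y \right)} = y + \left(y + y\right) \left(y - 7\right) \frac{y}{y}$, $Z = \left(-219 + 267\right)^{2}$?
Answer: $\sqrt{2374} \approx 48.724$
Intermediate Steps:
$Z = 2304$ ($Z = 48^{2} = 2304$)
$f{\left(y \right)} = y + 2 y \left(-7 + y\right)$ ($f{\left(y \right)} = y + 2 y \left(-7 + y\right) 1 = y + 2 y \left(-7 + y\right)$)
$\sqrt{f{\left(10 \right)} + Z} = \sqrt{10 \left(-13 + 2 \cdot 10\right) + 2304} = \sqrt{10 \left(-13 + 20\right) + 2304} = \sqrt{10 \cdot 7 + 2304} = \sqrt{70 + 2304} = \sqrt{2374}$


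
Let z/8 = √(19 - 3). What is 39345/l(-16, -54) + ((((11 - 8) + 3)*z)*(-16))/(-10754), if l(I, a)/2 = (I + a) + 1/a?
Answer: -300329481/1070023 ≈ -280.68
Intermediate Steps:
l(I, a) = 2*I + 2*a + 2/a (l(I, a) = 2*((I + a) + 1/a) = 2*(I + a + 1/a) = 2*I + 2*a + 2/a)
z = 32 (z = 8*√(19 - 3) = 8*√16 = 8*4 = 32)
39345/l(-16, -54) + ((((11 - 8) + 3)*z)*(-16))/(-10754) = 39345/((2*(1 - 54*(-16 - 54))/(-54))) + ((((11 - 8) + 3)*32)*(-16))/(-10754) = 39345/((2*(-1/54)*(1 - 54*(-70)))) + (((3 + 3)*32)*(-16))*(-1/10754) = 39345/((2*(-1/54)*(1 + 3780))) + ((6*32)*(-16))*(-1/10754) = 39345/((2*(-1/54)*3781)) + (192*(-16))*(-1/10754) = 39345/(-3781/27) - 3072*(-1/10754) = 39345*(-27/3781) + 1536/5377 = -1062315/3781 + 1536/5377 = -300329481/1070023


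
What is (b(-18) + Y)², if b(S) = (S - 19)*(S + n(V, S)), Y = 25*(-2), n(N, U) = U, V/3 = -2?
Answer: 1643524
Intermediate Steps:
V = -6 (V = 3*(-2) = -6)
Y = -50
b(S) = 2*S*(-19 + S) (b(S) = (S - 19)*(S + S) = (-19 + S)*(2*S) = 2*S*(-19 + S))
(b(-18) + Y)² = (2*(-18)*(-19 - 18) - 50)² = (2*(-18)*(-37) - 50)² = (1332 - 50)² = 1282² = 1643524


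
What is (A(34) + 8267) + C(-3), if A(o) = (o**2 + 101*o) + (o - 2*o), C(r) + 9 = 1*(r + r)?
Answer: 12808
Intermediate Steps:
C(r) = -9 + 2*r (C(r) = -9 + 1*(r + r) = -9 + 1*(2*r) = -9 + 2*r)
A(o) = o**2 + 100*o (A(o) = (o**2 + 101*o) - o = o**2 + 100*o)
(A(34) + 8267) + C(-3) = (34*(100 + 34) + 8267) + (-9 + 2*(-3)) = (34*134 + 8267) + (-9 - 6) = (4556 + 8267) - 15 = 12823 - 15 = 12808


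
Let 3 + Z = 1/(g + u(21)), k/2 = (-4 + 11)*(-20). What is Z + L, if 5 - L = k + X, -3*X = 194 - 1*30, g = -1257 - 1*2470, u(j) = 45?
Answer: 3718817/11046 ≈ 336.67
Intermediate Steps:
g = -3727 (g = -1257 - 2470 = -3727)
X = -164/3 (X = -(194 - 1*30)/3 = -(194 - 30)/3 = -⅓*164 = -164/3 ≈ -54.667)
k = -280 (k = 2*((-4 + 11)*(-20)) = 2*(7*(-20)) = 2*(-140) = -280)
Z = -11047/3682 (Z = -3 + 1/(-3727 + 45) = -3 + 1/(-3682) = -3 - 1/3682 = -11047/3682 ≈ -3.0003)
L = 1019/3 (L = 5 - (-280 - 164/3) = 5 - 1*(-1004/3) = 5 + 1004/3 = 1019/3 ≈ 339.67)
Z + L = -11047/3682 + 1019/3 = 3718817/11046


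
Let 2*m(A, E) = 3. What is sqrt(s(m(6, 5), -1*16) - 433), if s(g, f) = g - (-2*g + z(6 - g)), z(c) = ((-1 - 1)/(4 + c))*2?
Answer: 21*I*sqrt(1122)/34 ≈ 20.689*I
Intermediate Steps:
m(A, E) = 3/2 (m(A, E) = (1/2)*3 = 3/2)
z(c) = -4/(4 + c) (z(c) = -2/(4 + c)*2 = -4/(4 + c))
s(g, f) = 3*g + 4/(10 - g) (s(g, f) = g - (-2*g - 4/(4 + (6 - g))) = g - (-2*g - 4/(10 - g)) = g - (-4/(10 - g) - 2*g) = g + (2*g + 4/(10 - g)) = 3*g + 4/(10 - g))
sqrt(s(m(6, 5), -1*16) - 433) = sqrt((-4 + 3*(3/2)*(-10 + 3/2))/(-10 + 3/2) - 433) = sqrt((-4 + 3*(3/2)*(-17/2))/(-17/2) - 433) = sqrt(-2*(-4 - 153/4)/17 - 433) = sqrt(-2/17*(-169/4) - 433) = sqrt(169/34 - 433) = sqrt(-14553/34) = 21*I*sqrt(1122)/34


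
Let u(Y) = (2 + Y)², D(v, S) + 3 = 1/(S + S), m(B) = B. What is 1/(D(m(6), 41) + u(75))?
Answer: 82/485933 ≈ 0.00016875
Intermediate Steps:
D(v, S) = -3 + 1/(2*S) (D(v, S) = -3 + 1/(S + S) = -3 + 1/(2*S))
1/(D(m(6), 41) + u(75)) = 1/((-3 + (½)/41) + (2 + 75)²) = 1/((-3 + (½)*(1/41)) + 77²) = 1/((-3 + 1/82) + 5929) = 1/(-245/82 + 5929) = 1/(485933/82) = 82/485933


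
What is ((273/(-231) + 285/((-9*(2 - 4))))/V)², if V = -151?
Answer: 935089/99321156 ≈ 0.0094148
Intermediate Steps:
((273/(-231) + 285/((-9*(2 - 4))))/V)² = ((273/(-231) + 285/((-9*(2 - 4))))/(-151))² = ((273*(-1/231) + 285/((-9*(-2))))*(-1/151))² = ((-13/11 + 285/18)*(-1/151))² = ((-13/11 + 285*(1/18))*(-1/151))² = ((-13/11 + 95/6)*(-1/151))² = ((967/66)*(-1/151))² = (-967/9966)² = 935089/99321156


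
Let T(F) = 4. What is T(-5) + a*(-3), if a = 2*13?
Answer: -74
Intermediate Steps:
a = 26
T(-5) + a*(-3) = 4 + 26*(-3) = 4 - 78 = -74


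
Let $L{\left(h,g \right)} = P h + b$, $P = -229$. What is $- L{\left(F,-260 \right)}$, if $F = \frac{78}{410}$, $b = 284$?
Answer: $- \frac{49289}{205} \approx -240.43$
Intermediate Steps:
$F = \frac{39}{205}$ ($F = 78 \cdot \frac{1}{410} = \frac{39}{205} \approx 0.19024$)
$L{\left(h,g \right)} = 284 - 229 h$ ($L{\left(h,g \right)} = - 229 h + 284 = 284 - 229 h$)
$- L{\left(F,-260 \right)} = - (284 - \frac{8931}{205}) = \left(-1\right) \frac{49289}{205} = - \frac{49289}{205}$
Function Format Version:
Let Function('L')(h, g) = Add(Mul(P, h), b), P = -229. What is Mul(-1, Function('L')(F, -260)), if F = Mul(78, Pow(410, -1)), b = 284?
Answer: Rational(-49289, 205) ≈ -240.43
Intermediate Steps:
F = Rational(39, 205) (F = Mul(78, Rational(1, 410)) = Rational(39, 205) ≈ 0.19024)
Function('L')(h, g) = Add(284, Mul(-229, h)) (Function('L')(h, g) = Add(Mul(-229, h), 284) = Add(284, Mul(-229, h)))
Mul(-1, Function('L')(F, -260)) = Mul(-1, Add(284, Mul(-229, Rational(39, 205)))) = Mul(-1, Add(284, Rational(-8931, 205))) = Mul(-1, Rational(49289, 205)) = Rational(-49289, 205)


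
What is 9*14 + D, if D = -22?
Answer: 104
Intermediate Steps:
9*14 + D = 9*14 - 22 = 126 - 22 = 104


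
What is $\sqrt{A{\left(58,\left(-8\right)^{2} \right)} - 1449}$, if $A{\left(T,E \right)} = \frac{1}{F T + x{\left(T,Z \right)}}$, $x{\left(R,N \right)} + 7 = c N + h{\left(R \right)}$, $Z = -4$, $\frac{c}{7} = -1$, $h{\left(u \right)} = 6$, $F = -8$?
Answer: $\frac{i \sqrt{276714518}}{437} \approx 38.066 i$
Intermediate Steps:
$c = -7$ ($c = 7 \left(-1\right) = -7$)
$x{\left(R,N \right)} = -1 - 7 N$ ($x{\left(R,N \right)} = -7 - \left(-6 + 7 N\right) = -1 - 7 N$)
$A{\left(T,E \right)} = \frac{1}{27 - 8 T}$ ($A{\left(T,E \right)} = \frac{1}{- 8 T - -27} = \frac{1}{- 8 T + \left(-1 + 28\right)} = \frac{1}{- 8 T + 27} = \frac{1}{27 - 8 T}$)
$\sqrt{A{\left(58,\left(-8\right)^{2} \right)} - 1449} = \sqrt{- \frac{1}{-27 + 8 \cdot 58} - 1449} = \sqrt{- \frac{1}{-27 + 464} - 1449} = \sqrt{- \frac{1}{437} - 1449} = \sqrt{- \frac{633214}{437}} = \frac{i \sqrt{276714518}}{437}$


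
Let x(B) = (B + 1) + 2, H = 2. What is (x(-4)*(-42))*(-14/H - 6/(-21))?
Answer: -282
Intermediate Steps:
x(B) = 3 + B (x(B) = (1 + B) + 2 = 3 + B)
(x(-4)*(-42))*(-14/H - 6/(-21)) = ((3 - 4)*(-42))*(-14/2 - 6/(-21)) = (-1*(-42))*(-14*½ - 6*(-1/21)) = 42*(-7 + 2/7) = 42*(-47/7) = -282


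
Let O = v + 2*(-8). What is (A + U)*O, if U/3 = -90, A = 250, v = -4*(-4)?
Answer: 0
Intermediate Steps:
v = 16
O = 0 (O = 16 + 2*(-8) = 16 - 16 = 0)
U = -270 (U = 3*(-90) = -270)
(A + U)*O = (250 - 270)*0 = -20*0 = 0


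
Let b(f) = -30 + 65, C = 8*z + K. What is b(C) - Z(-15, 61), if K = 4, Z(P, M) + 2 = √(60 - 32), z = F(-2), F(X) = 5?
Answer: 37 - 2*√7 ≈ 31.708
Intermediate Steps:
z = 5
Z(P, M) = -2 + 2*√7 (Z(P, M) = -2 + √(60 - 32) = -2 + √28 = -2 + 2*√7)
C = 44 (C = 8*5 + 4 = 40 + 4 = 44)
b(f) = 35
b(C) - Z(-15, 61) = 35 - (-2 + 2*√7) = 35 + (2 - 2*√7) = 37 - 2*√7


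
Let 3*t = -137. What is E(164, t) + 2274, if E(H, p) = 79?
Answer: 2353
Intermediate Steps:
t = -137/3 (t = (⅓)*(-137) = -137/3 ≈ -45.667)
E(164, t) + 2274 = 79 + 2274 = 2353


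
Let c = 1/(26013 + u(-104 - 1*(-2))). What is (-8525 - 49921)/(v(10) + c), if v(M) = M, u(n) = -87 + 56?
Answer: -168727108/28869 ≈ -5844.6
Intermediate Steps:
u(n) = -31
c = 1/25982 (c = 1/(26013 - 31) = 1/25982 ≈ 3.8488e-5)
(-8525 - 49921)/(v(10) + c) = (-8525 - 49921)/(10 + 1/25982) = -58446/259821/25982 = -58446*25982/259821 = -168727108/28869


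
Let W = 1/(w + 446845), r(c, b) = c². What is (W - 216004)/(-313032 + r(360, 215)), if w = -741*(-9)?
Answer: 32653612685/27729660016 ≈ 1.1776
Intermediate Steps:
w = 6669
W = 1/453514 (W = 1/(6669 + 446845) = 1/453514 ≈ 2.2050e-6)
(W - 216004)/(-313032 + r(360, 215)) = (1/453514 - 216004)/(-313032 + 360²) = -97960838055/(453514*(-313032 + 129600)) = -97960838055/453514/(-183432) = -97960838055/453514*(-1/183432) = 32653612685/27729660016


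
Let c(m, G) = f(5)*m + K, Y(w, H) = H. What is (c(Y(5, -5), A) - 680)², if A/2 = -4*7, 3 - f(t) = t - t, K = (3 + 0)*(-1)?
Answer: 487204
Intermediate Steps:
K = -3 (K = 3*(-1) = -3)
f(t) = 3 (f(t) = 3 - (t - t) = 3 - 1*0 = 3 + 0 = 3)
A = -56 (A = 2*(-4*7) = 2*(-28) = -56)
c(m, G) = -3 + 3*m (c(m, G) = 3*m - 3 = -3 + 3*m)
(c(Y(5, -5), A) - 680)² = ((-3 + 3*(-5)) - 680)² = ((-3 - 15) - 680)² = (-18 - 680)² = (-698)² = 487204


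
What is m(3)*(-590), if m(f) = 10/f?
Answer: -5900/3 ≈ -1966.7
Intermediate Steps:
m(3)*(-590) = (10/3)*(-590) = -5900/3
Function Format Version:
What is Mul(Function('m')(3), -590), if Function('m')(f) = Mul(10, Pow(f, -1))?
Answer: Rational(-5900, 3) ≈ -1966.7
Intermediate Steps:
Mul(Function('m')(3), -590) = Mul(Mul(10, Pow(3, -1)), -590) = Mul(Mul(10, Rational(1, 3)), -590) = Mul(Rational(10, 3), -590) = Rational(-5900, 3)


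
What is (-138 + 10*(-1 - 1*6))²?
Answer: 43264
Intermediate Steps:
(-138 + 10*(-1 - 1*6))² = (-138 + 10*(-1 - 6))² = (-138 + 10*(-7))² = (-138 - 70)² = (-208)² = 43264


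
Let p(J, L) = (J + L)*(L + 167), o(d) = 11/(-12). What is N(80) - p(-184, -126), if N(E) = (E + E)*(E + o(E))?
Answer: 76090/3 ≈ 25363.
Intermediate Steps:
o(d) = -11/12 (o(d) = 11*(-1/12) = -11/12)
p(J, L) = (167 + L)*(J + L) (p(J, L) = (J + L)*(167 + L) = (167 + L)*(J + L))
N(E) = 2*E*(-11/12 + E) (N(E) = (E + E)*(E - 11/12) = (2*E)*(-11/12 + E) = 2*E*(-11/12 + E))
N(80) - p(-184, -126) = (1/6)*80*(-11 + 12*80) - ((-126)**2 + 167*(-184) + 167*(-126) - 184*(-126)) = (1/6)*80*(-11 + 960) - (15876 - 30728 - 21042 + 23184) = (1/6)*80*949 - 1*(-12710) = 37960/3 + 12710 = 76090/3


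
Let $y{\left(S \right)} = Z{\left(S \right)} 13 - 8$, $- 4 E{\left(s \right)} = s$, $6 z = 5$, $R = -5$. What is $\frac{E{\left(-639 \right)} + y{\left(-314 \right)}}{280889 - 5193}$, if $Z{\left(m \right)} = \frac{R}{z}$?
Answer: $\frac{295}{1102784} \approx 0.0002675$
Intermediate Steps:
$z = \frac{5}{6}$ ($z = \frac{1}{6} \cdot 5 = \frac{5}{6} \approx 0.83333$)
$E{\left(s \right)} = - \frac{s}{4}$
$Z{\left(m \right)} = -6$ ($Z{\left(m \right)} = - \frac{5}{\frac{5}{6}} = \left(-5\right) \frac{6}{5} = -6$)
$y{\left(S \right)} = -86$ ($y{\left(S \right)} = \left(-6\right) 13 - 8 = -78 - 8 = -86$)
$\frac{E{\left(-639 \right)} + y{\left(-314 \right)}}{280889 - 5193} = \frac{\left(- \frac{1}{4}\right) \left(-639\right) - 86}{280889 - 5193} = \frac{\frac{639}{4} - 86}{275696} = \frac{295}{4} \cdot \frac{1}{275696} = \frac{295}{1102784}$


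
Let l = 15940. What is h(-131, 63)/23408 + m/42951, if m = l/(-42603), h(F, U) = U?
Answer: 1492297247/556271801712 ≈ 0.0026827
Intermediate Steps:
m = -15940/42603 (m = 15940/(-42603) = 15940*(-1/42603) = -15940/42603 ≈ -0.37415)
h(-131, 63)/23408 + m/42951 = 63/23408 - 15940/42603/42951 = 63*(1/23408) - 15940/42603*1/42951 = 9/3344 - 15940/1829841453 = 1492297247/556271801712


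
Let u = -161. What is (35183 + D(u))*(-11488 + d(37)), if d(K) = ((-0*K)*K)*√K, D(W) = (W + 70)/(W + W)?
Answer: -9296267664/23 ≈ -4.0419e+8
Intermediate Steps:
D(W) = (70 + W)/(2*W) (D(W) = (70 + W)/((2*W)) = (70 + W)*(1/(2*W)) = (70 + W)/(2*W))
d(K) = 0 (d(K) = ((-2*0)*K)*√K = (0*K)*√K = 0*√K = 0)
(35183 + D(u))*(-11488 + d(37)) = (35183 + (½)*(70 - 161)/(-161))*(-11488 + 0) = (35183 + (½)*(-1/161)*(-91))*(-11488) = (35183 + 13/46)*(-11488) = (1618431/46)*(-11488) = -9296267664/23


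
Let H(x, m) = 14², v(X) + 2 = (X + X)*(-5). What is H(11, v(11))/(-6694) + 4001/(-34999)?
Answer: -16821249/117141653 ≈ -0.14360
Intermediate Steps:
v(X) = -2 - 10*X (v(X) = -2 + (X + X)*(-5) = -2 + (2*X)*(-5) = -2 - 10*X)
H(x, m) = 196
H(11, v(11))/(-6694) + 4001/(-34999) = 196/(-6694) + 4001/(-34999) = 196*(-1/6694) + 4001*(-1/34999) = -98/3347 - 4001/34999 = -16821249/117141653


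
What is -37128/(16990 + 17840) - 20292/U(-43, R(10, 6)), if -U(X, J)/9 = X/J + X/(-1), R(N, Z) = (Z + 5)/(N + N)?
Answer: -378208/5805 ≈ -65.152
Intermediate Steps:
R(N, Z) = (5 + Z)/(2*N) (R(N, Z) = (5 + Z)/((2*N)) = (5 + Z)*(1/(2*N)) = (5 + Z)/(2*N))
U(X, J) = 9*X - 9*X/J (U(X, J) = -9*(X/J + X/(-1)) = -9*(X/J + X*(-1)) = -9*(X/J - X) = -9*(-X + X/J) = 9*X - 9*X/J)
-37128/(16990 + 17840) - 20292/U(-43, R(10, 6)) = -37128/(16990 + 17840) - 20292*(-(5 + 6)/(7740*(-1 + (½)*(5 + 6)/10))) = -37128/34830 - 20292*(-11/(7740*(-1 + (½)*(⅒)*11))) = -37128*1/34830 - 20292*(-11/(7740*(-1 + 11/20))) = -6188/5805 - 20292/(9*(-43)*(20/11)*(-9/20)) = -6188/5805 - 20292/3483/11 = -6188/5805 - 20292*11/3483 = -6188/5805 - 74404/1161 = -378208/5805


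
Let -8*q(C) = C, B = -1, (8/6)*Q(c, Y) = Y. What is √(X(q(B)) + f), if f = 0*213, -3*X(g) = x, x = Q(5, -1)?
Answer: ½ ≈ 0.50000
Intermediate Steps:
Q(c, Y) = 3*Y/4
x = -¾ (x = (¾)*(-1) = -¾ ≈ -0.75000)
q(C) = -C/8
X(g) = ¼ (X(g) = -⅓*(-¾) = ¼)
f = 0
√(X(q(B)) + f) = √(¼ + 0) = √(¼) = ½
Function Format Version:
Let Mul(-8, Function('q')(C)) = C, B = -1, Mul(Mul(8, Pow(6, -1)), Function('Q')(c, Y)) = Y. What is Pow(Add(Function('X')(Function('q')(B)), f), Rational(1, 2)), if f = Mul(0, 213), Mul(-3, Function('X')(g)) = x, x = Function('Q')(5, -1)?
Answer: Rational(1, 2) ≈ 0.50000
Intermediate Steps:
Function('Q')(c, Y) = Mul(Rational(3, 4), Y)
x = Rational(-3, 4) (x = Mul(Rational(3, 4), -1) = Rational(-3, 4) ≈ -0.75000)
Function('q')(C) = Mul(Rational(-1, 8), C)
Function('X')(g) = Rational(1, 4) (Function('X')(g) = Mul(Rational(-1, 3), Rational(-3, 4)) = Rational(1, 4))
f = 0
Pow(Add(Function('X')(Function('q')(B)), f), Rational(1, 2)) = Pow(Add(Rational(1, 4), 0), Rational(1, 2)) = Pow(Rational(1, 4), Rational(1, 2)) = Rational(1, 2)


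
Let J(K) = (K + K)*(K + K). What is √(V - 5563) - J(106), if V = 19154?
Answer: -44944 + √13591 ≈ -44827.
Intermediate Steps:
J(K) = 4*K² (J(K) = (2*K)*(2*K) = 4*K²)
√(V - 5563) - J(106) = √(19154 - 5563) - 4*106² = √13591 - 4*11236 = √13591 - 1*44944 = √13591 - 44944 = -44944 + √13591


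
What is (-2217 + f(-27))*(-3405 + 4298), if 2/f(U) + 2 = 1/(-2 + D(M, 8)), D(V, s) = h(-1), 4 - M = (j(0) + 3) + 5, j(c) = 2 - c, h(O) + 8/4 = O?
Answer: -21786521/11 ≈ -1.9806e+6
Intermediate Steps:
h(O) = -2 + O
M = -6 (M = 4 - (((2 - 1*0) + 3) + 5) = 4 - (((2 + 0) + 3) + 5) = 4 - ((2 + 3) + 5) = 4 - (5 + 5) = 4 - 1*10 = 4 - 10 = -6)
D(V, s) = -3 (D(V, s) = -2 - 1 = -3)
f(U) = -10/11 (f(U) = 2/(-2 + 1/(-2 - 3)) = 2/(-2 + 1/(-5)) = 2/(-2 - 1/5) = 2/(-11/5) = 2*(-5/11) = -10/11)
(-2217 + f(-27))*(-3405 + 4298) = (-2217 - 10/11)*(-3405 + 4298) = -24397/11*893 = -21786521/11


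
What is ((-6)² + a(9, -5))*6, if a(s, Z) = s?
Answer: 270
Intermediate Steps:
((-6)² + a(9, -5))*6 = ((-6)² + 9)*6 = (36 + 9)*6 = 45*6 = 270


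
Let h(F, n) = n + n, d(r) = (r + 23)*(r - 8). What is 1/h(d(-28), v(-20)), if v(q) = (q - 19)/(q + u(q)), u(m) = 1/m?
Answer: 401/1560 ≈ 0.25705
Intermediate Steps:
d(r) = (-8 + r)*(23 + r) (d(r) = (23 + r)*(-8 + r) = (-8 + r)*(23 + r))
v(q) = (-19 + q)/(q + 1/q) (v(q) = (q - 19)/(q + 1/q) = (-19 + q)/(q + 1/q))
h(F, n) = 2*n
1/h(d(-28), v(-20)) = 1/(2*(-20*(-19 - 20)/(1 + (-20)**2))) = 1/(2*(-20*(-39)/(1 + 400))) = 1/(2*(-20*(-39)/401)) = 1/(2*(-20*1/401*(-39))) = 1/(2*(780/401)) = 1/(1560/401) = 401/1560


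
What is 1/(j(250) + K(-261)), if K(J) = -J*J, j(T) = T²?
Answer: -1/5621 ≈ -0.00017790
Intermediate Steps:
K(J) = -J²
1/(j(250) + K(-261)) = 1/(250² - 1*(-261)²) = 1/(62500 - 1*68121) = 1/(62500 - 68121) = 1/(-5621) = -1/5621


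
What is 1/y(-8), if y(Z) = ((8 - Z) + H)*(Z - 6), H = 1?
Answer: -1/238 ≈ -0.0042017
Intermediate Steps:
y(Z) = (-6 + Z)*(9 - Z) (y(Z) = ((8 - Z) + 1)*(Z - 6) = (9 - Z)*(-6 + Z) = (-6 + Z)*(9 - Z))
1/y(-8) = 1/(-54 - 1*(-8)² + 15*(-8)) = 1/(-54 - 1*64 - 120) = 1/(-54 - 64 - 120) = 1/(-238) = -1/238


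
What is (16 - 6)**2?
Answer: 100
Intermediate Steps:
(16 - 6)**2 = 10**2 = 100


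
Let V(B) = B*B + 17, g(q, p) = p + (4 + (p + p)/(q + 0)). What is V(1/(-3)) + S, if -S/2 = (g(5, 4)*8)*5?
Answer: -6758/9 ≈ -750.89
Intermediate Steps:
g(q, p) = 4 + p + 2*p/q (g(q, p) = p + (4 + (2*p)/q) = p + (4 + 2*p/q) = 4 + p + 2*p/q)
V(B) = 17 + B**2 (V(B) = B**2 + 17 = 17 + B**2)
S = -768 (S = -2*(4 + 4 + 2*4/5)*8*5 = -2*(4 + 4 + 2*4*(1/5))*8*5 = -2*(4 + 4 + 8/5)*8*5 = -2*(48/5)*8*5 = -768*5/5 = -2*384 = -768)
V(1/(-3)) + S = (17 + (1/(-3))**2) - 768 = (17 + (-1/3)**2) - 768 = (17 + 1/9) - 768 = 154/9 - 768 = -6758/9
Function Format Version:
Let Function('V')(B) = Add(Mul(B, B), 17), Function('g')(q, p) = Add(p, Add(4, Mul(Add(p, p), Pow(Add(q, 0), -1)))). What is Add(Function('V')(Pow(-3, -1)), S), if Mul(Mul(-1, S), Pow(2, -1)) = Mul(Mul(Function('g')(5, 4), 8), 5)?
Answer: Rational(-6758, 9) ≈ -750.89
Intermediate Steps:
Function('g')(q, p) = Add(4, p, Mul(2, p, Pow(q, -1))) (Function('g')(q, p) = Add(p, Add(4, Mul(Mul(2, p), Pow(q, -1)))) = Add(p, Add(4, Mul(2, p, Pow(q, -1)))) = Add(4, p, Mul(2, p, Pow(q, -1))))
Function('V')(B) = Add(17, Pow(B, 2)) (Function('V')(B) = Add(Pow(B, 2), 17) = Add(17, Pow(B, 2)))
S = -768 (S = Mul(-2, Mul(Mul(Add(4, 4, Mul(2, 4, Pow(5, -1))), 8), 5)) = Mul(-2, Mul(Mul(Add(4, 4, Mul(2, 4, Rational(1, 5))), 8), 5)) = Mul(-2, Mul(Mul(Add(4, 4, Rational(8, 5)), 8), 5)) = Mul(-2, Mul(Mul(Rational(48, 5), 8), 5)) = Mul(-2, Mul(Rational(384, 5), 5)) = Mul(-2, 384) = -768)
Add(Function('V')(Pow(-3, -1)), S) = Add(Add(17, Pow(Pow(-3, -1), 2)), -768) = Add(Add(17, Pow(Rational(-1, 3), 2)), -768) = Add(Add(17, Rational(1, 9)), -768) = Add(Rational(154, 9), -768) = Rational(-6758, 9)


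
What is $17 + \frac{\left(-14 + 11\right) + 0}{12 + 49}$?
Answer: $\frac{1034}{61} \approx 16.951$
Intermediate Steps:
$17 + \frac{\left(-14 + 11\right) + 0}{12 + 49} = 17 + \frac{-3 + 0}{61} = 17 - \frac{3}{61} = \frac{1034}{61}$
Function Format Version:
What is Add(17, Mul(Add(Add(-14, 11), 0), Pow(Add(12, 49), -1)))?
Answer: Rational(1034, 61) ≈ 16.951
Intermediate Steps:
Add(17, Mul(Add(Add(-14, 11), 0), Pow(Add(12, 49), -1))) = Add(17, Mul(Add(-3, 0), Pow(61, -1))) = Add(17, Mul(-3, Rational(1, 61))) = Add(17, Rational(-3, 61)) = Rational(1034, 61)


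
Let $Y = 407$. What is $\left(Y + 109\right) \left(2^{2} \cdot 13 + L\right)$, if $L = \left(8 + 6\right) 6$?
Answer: $70176$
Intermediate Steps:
$L = 84$ ($L = 14 \cdot 6 = 84$)
$\left(Y + 109\right) \left(2^{2} \cdot 13 + L\right) = \left(407 + 109\right) \left(2^{2} \cdot 13 + 84\right) = 516 \left(4 \cdot 13 + 84\right) = 516 \left(52 + 84\right) = 516 \cdot 136 = 70176$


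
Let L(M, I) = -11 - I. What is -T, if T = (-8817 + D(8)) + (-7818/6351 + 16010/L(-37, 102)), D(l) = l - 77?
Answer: 2159905454/239221 ≈ 9028.9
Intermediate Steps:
D(l) = -77 + l
T = -2159905454/239221 (T = (-8817 + (-77 + 8)) + (-7818/6351 + 16010/(-11 - 1*102)) = (-8817 - 69) + (-7818*1/6351 + 16010/(-11 - 102)) = -8886 + (-2606/2117 + 16010/(-113)) = -8886 + (-2606/2117 + 16010*(-1/113)) = -8886 + (-2606/2117 - 16010/113) = -8886 - 34187648/239221 = -2159905454/239221 ≈ -9028.9)
-T = -1*(-2159905454/239221) = 2159905454/239221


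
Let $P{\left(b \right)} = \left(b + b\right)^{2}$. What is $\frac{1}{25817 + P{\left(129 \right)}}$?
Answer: $\frac{1}{92381} \approx 1.0825 \cdot 10^{-5}$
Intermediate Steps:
$P{\left(b \right)} = 4 b^{2}$ ($P{\left(b \right)} = \left(2 b\right)^{2} = 4 b^{2}$)
$\frac{1}{25817 + P{\left(129 \right)}} = \frac{1}{25817 + 4 \cdot 129^{2}} = \frac{1}{25817 + 4 \cdot 16641} = \frac{1}{25817 + 66564} = \frac{1}{92381}$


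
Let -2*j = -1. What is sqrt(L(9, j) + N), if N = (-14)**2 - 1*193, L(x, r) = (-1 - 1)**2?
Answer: sqrt(7) ≈ 2.6458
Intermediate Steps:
j = 1/2 (j = -1/2*(-1) = 1/2 ≈ 0.50000)
L(x, r) = 4 (L(x, r) = (-2)**2 = 4)
N = 3 (N = 196 - 193 = 3)
sqrt(L(9, j) + N) = sqrt(4 + 3) = sqrt(7)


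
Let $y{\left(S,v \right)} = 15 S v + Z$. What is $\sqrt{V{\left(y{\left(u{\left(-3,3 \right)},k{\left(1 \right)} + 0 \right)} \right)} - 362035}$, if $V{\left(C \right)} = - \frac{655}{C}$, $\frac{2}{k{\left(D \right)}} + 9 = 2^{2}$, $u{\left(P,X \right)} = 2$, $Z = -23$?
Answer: $\frac{i \sqrt{17738798}}{7} \approx 601.68 i$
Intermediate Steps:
$k{\left(D \right)} = - \frac{2}{5}$ ($k{\left(D \right)} = \frac{2}{-9 + 2^{2}} = \frac{2}{-9 + 4} = \frac{2}{-5} = 2 \left(- \frac{1}{5}\right) = - \frac{2}{5}$)
$y{\left(S,v \right)} = -23 + 15 S v$ ($y{\left(S,v \right)} = 15 S v - 23 = -23 + 15 S v$)
$\sqrt{V{\left(y{\left(u{\left(-3,3 \right)},k{\left(1 \right)} + 0 \right)} \right)} - 362035} = \sqrt{- \frac{655}{-23 + 15 \cdot 2 \left(- \frac{2}{5} + 0\right)} - 362035} = \sqrt{- \frac{655}{-23 + 15 \cdot 2 \left(- \frac{2}{5}\right)} - 362035} = \sqrt{- \frac{655}{-23 - 12} - 362035} = \sqrt{- \frac{655}{-35} - 362035} = \sqrt{\left(-655\right) \left(- \frac{1}{35}\right) - 362035} = \sqrt{\frac{131}{7} - 362035} = \sqrt{- \frac{2534114}{7}} = \frac{i \sqrt{17738798}}{7}$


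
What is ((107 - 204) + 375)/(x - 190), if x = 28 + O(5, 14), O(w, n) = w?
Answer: -278/157 ≈ -1.7707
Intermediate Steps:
x = 33 (x = 28 + 5 = 33)
((107 - 204) + 375)/(x - 190) = ((107 - 204) + 375)/(33 - 190) = (-97 + 375)/(-157) = 278*(-1/157) = -278/157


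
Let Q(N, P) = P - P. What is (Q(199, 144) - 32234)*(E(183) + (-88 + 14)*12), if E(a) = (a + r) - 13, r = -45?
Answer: 24594542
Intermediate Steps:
Q(N, P) = 0
E(a) = -58 + a (E(a) = (a - 45) - 13 = (-45 + a) - 13 = -58 + a)
(Q(199, 144) - 32234)*(E(183) + (-88 + 14)*12) = (0 - 32234)*((-58 + 183) + (-88 + 14)*12) = -32234*(125 - 74*12) = -32234*(125 - 888) = -32234*(-763) = 24594542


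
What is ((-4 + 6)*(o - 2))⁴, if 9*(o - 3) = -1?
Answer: 65536/6561 ≈ 9.9887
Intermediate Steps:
o = 26/9 (o = 3 + (⅑)*(-1) = 3 - ⅑ = 26/9 ≈ 2.8889)
((-4 + 6)*(o - 2))⁴ = ((-4 + 6)*(26/9 - 2))⁴ = (2*(8/9))⁴ = (16/9)⁴ = 65536/6561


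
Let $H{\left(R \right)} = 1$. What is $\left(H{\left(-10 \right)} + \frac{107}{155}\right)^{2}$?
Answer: $\frac{68644}{24025} \approx 2.8572$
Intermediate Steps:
$\left(H{\left(-10 \right)} + \frac{107}{155}\right)^{2} = \left(1 + \frac{107}{155}\right)^{2} = \left(\frac{262}{155}\right)^{2} = \frac{68644}{24025}$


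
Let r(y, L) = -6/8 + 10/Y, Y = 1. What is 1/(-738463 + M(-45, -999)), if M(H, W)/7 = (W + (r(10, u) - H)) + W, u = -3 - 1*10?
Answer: -4/3008277 ≈ -1.3297e-6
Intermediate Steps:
u = -13 (u = -3 - 10 = -13)
r(y, L) = 37/4 (r(y, L) = -6/8 + 10/1 = -6*⅛ + 10*1 = -¾ + 10 = 37/4)
M(H, W) = 259/4 - 7*H + 14*W (M(H, W) = 7*((W + (37/4 - H)) + W) = 7*((37/4 + W - H) + W) = 7*(37/4 - H + 2*W) = 259/4 - 7*H + 14*W)
1/(-738463 + M(-45, -999)) = 1/(-738463 + (259/4 - 7*(-45) + 14*(-999))) = 1/(-738463 + (259/4 + 315 - 13986)) = 1/(-738463 - 54425/4) = 1/(-3008277/4) = -4/3008277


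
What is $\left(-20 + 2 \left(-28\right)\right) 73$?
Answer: $-5548$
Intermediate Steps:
$\left(-20 + 2 \left(-28\right)\right) 73 = \left(-20 - 56\right) 73 = \left(-76\right) 73 = -5548$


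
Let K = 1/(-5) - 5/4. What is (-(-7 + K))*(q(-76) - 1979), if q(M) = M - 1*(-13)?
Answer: -172549/10 ≈ -17255.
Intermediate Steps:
K = -29/20 (K = 1*(-⅕) - 5*¼ = -⅕ - 5/4 = -29/20 ≈ -1.4500)
q(M) = 13 + M (q(M) = M + 13 = 13 + M)
(-(-7 + K))*(q(-76) - 1979) = (-(-7 - 29/20))*((13 - 76) - 1979) = (-1*(-169/20))*(-63 - 1979) = (169/20)*(-2042) = -172549/10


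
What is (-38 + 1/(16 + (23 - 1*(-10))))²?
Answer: 3463321/2401 ≈ 1442.4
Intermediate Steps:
(-38 + 1/(16 + (23 - 1*(-10))))² = (-38 + 1/(16 + (23 + 10)))² = (-38 + 1/(16 + 33))² = (-38 + 1/49)² = (-1861/49)² = 3463321/2401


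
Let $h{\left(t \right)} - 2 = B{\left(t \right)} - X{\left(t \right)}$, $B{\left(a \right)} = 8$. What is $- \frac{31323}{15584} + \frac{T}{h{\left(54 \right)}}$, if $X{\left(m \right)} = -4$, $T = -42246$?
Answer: $- \frac{329400093}{109088} \approx -3019.6$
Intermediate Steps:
$h{\left(t \right)} = 14$ ($h{\left(t \right)} = 2 + \left(8 - -4\right) = 2 + \left(8 + 4\right) = 2 + 12 = 14$)
$- \frac{31323}{15584} + \frac{T}{h{\left(54 \right)}} = - \frac{31323}{15584} - \frac{42246}{14} = \left(-31323\right) \frac{1}{15584} - \frac{21123}{7} = - \frac{31323}{15584} - \frac{21123}{7} = - \frac{329400093}{109088}$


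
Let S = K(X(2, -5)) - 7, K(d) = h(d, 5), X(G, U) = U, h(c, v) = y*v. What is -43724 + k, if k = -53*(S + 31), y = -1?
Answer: -44731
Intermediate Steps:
h(c, v) = -v
K(d) = -5 (K(d) = -1*5 = -5)
S = -12 (S = -5 - 7 = -12)
k = -1007 (k = -53*(-12 + 31) = -53*19 = -1007)
-43724 + k = -43724 - 1007 = -44731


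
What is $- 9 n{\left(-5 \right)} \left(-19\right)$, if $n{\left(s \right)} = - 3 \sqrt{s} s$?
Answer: $2565 i \sqrt{5} \approx 5735.5 i$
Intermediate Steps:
$n{\left(s \right)} = - 3 s^{\frac{3}{2}}$
$- 9 n{\left(-5 \right)} \left(-19\right) = - 9 \left(- 3 \left(-5\right)^{\frac{3}{2}}\right) \left(-19\right) = - 9 \left(- 3 \left(- 5 i \sqrt{5}\right)\right) \left(-19\right) = - 9 \cdot 15 i \sqrt{5} \left(-19\right) = - 135 i \sqrt{5} \left(-19\right) = 2565 i \sqrt{5}$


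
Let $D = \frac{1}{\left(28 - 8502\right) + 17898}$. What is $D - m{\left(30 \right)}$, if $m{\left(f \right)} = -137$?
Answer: $\frac{1291089}{9424} \approx 137.0$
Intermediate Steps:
$D = \frac{1}{9424}$ ($D = \frac{1}{\left(28 - 8502\right) + 17898} = \frac{1}{-8474 + 17898} = \frac{1}{9424} \approx 0.00010611$)
$D - m{\left(30 \right)} = \frac{1}{9424} - -137 = \frac{1}{9424} + 137 = \frac{1291089}{9424}$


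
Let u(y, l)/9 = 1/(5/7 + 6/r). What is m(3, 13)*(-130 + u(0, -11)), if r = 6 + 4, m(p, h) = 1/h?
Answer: -5665/598 ≈ -9.4732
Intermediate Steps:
r = 10
u(y, l) = 315/46 (u(y, l) = 9/(5/7 + 6/10) = 9/(5*(⅐) + 6*(⅒)) = 9/(5/7 + ⅗) = 9/(46/35) = 9*(35/46) = 315/46)
m(3, 13)*(-130 + u(0, -11)) = (-130 + 315/46)/13 = (1/13)*(-5665/46) = -5665/598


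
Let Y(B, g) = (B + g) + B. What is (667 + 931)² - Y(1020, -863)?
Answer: 2552427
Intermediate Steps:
Y(B, g) = g + 2*B
(667 + 931)² - Y(1020, -863) = (667 + 931)² - (-863 + 2*1020) = 1598² - (-863 + 2040) = 2553604 - 1*1177 = 2553604 - 1177 = 2552427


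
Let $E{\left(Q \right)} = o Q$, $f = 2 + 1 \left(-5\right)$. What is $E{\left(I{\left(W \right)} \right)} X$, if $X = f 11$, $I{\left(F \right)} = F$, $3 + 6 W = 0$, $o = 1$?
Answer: $\frac{33}{2} \approx 16.5$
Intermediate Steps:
$W = - \frac{1}{2}$ ($W = - \frac{1}{2} + \frac{1}{6} \cdot 0 = - \frac{1}{2} + 0 = - \frac{1}{2} \approx -0.5$)
$f = -3$ ($f = 2 - 5 = -3$)
$E{\left(Q \right)} = Q$ ($E{\left(Q \right)} = 1 Q = Q$)
$X = -33$ ($X = \left(-3\right) 11 = -33$)
$E{\left(I{\left(W \right)} \right)} X = \left(- \frac{1}{2}\right) \left(-33\right) = \frac{33}{2}$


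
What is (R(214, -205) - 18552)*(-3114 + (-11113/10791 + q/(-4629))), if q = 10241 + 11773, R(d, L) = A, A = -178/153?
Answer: 147455764649274166/2547528489 ≈ 5.7882e+7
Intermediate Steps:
A = -178/153 (A = -178*1/153 = -178/153 ≈ -1.1634)
R(d, L) = -178/153
q = 22014
(R(214, -205) - 18552)*(-3114 + (-11113/10791 + q/(-4629))) = (-178/153 - 18552)*(-3114 + (-11113/10791 + 22014/(-4629))) = -2838634*(-3114 + (-11113*1/10791 + 22014*(-1/4629)))/153 = -2838634*(-3114 + (-11113/10791 - 7338/1543))/153 = -2838634*(-3114 - 96331717/16650513)/153 = -2838634/153*(-51946029199/16650513) = 147455764649274166/2547528489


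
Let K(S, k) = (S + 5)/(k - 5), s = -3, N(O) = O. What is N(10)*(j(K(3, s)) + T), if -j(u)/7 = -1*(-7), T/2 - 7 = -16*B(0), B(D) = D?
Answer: -350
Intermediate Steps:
K(S, k) = (5 + S)/(-5 + k)
T = 14 (T = 14 + 2*(-16*0) = 14 + 2*0 = 14 + 0 = 14)
j(u) = -49 (j(u) = -(-7)*(-7) = -7*7 = -49)
N(10)*(j(K(3, s)) + T) = 10*(-49 + 14) = 10*(-35) = -350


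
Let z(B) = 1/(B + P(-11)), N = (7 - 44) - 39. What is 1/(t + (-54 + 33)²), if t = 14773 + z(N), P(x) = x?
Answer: 87/1323617 ≈ 6.5729e-5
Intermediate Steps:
N = -76 (N = -37 - 39 = -76)
z(B) = 1/(-11 + B) (z(B) = 1/(B - 11) = 1/(-11 + B))
t = 1285250/87 (t = 14773 + 1/(-11 - 76) = 14773 + 1/(-87) = 14773 - 1/87 = 1285250/87 ≈ 14773.)
1/(t + (-54 + 33)²) = 1/(1285250/87 + (-54 + 33)²) = 1/(1285250/87 + (-21)²) = 1/(1285250/87 + 441) = 1/(1323617/87) = 87/1323617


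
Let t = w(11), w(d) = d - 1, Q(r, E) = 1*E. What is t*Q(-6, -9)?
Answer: -90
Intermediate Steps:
Q(r, E) = E
w(d) = -1 + d
t = 10 (t = -1 + 11 = 10)
t*Q(-6, -9) = 10*(-9) = -90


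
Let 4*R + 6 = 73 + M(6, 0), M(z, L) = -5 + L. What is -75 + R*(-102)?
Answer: -1656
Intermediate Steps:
R = 31/2 (R = -3/2 + (73 + (-5 + 0))/4 = -3/2 + (73 - 5)/4 = -3/2 + (¼)*68 = -3/2 + 17 = 31/2 ≈ 15.500)
-75 + R*(-102) = -75 + (31/2)*(-102) = -75 - 1581 = -1656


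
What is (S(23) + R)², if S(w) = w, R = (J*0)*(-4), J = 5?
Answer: 529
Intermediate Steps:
R = 0 (R = (5*0)*(-4) = 0*(-4) = 0)
(S(23) + R)² = (23 + 0)² = 23² = 529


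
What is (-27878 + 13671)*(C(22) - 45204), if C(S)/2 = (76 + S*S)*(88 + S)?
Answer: -1108089172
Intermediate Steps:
C(S) = 2*(76 + S²)*(88 + S) (C(S) = 2*((76 + S*S)*(88 + S)) = 2*((76 + S²)*(88 + S)) = 2*(76 + S²)*(88 + S))
(-27878 + 13671)*(C(22) - 45204) = (-27878 + 13671)*((13376 + 2*22³ + 152*22 + 176*22²) - 45204) = -14207*((13376 + 2*10648 + 3344 + 176*484) - 45204) = -14207*((13376 + 21296 + 3344 + 85184) - 45204) = -14207*(123200 - 45204) = -14207*77996 = -1108089172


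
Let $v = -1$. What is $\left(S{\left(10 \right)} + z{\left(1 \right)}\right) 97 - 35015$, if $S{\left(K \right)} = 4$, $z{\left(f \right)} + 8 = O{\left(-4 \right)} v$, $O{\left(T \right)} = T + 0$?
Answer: $-35015$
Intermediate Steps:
$O{\left(T \right)} = T$
$z{\left(f \right)} = -4$ ($z{\left(f \right)} = -8 - -4 = -8 + 4 = -4$)
$\left(S{\left(10 \right)} + z{\left(1 \right)}\right) 97 - 35015 = \left(4 - 4\right) 97 - 35015 = 0 \cdot 97 - 35015 = 0 - 35015 = -35015$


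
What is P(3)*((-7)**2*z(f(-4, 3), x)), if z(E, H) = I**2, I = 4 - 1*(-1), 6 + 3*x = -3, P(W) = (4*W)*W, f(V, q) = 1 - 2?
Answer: 44100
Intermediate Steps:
f(V, q) = -1
P(W) = 4*W**2
x = -3 (x = -2 + (1/3)*(-3) = -2 - 1 = -3)
I = 5 (I = 4 + 1 = 5)
z(E, H) = 25 (z(E, H) = 5**2 = 25)
P(3)*((-7)**2*z(f(-4, 3), x)) = (4*3**2)*((-7)**2*25) = (4*9)*(49*25) = 36*1225 = 44100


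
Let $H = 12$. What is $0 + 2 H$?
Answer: $24$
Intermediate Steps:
$0 + 2 H = 0 + 2 \cdot 12 = 0 + 24 = 24$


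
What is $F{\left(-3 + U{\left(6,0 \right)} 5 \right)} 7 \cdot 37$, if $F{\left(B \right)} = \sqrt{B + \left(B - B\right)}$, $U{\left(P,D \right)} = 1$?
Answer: $259 \sqrt{2} \approx 366.28$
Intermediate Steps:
$F{\left(B \right)} = \sqrt{B}$ ($F{\left(B \right)} = \sqrt{B + 0} = \sqrt{B}$)
$F{\left(-3 + U{\left(6,0 \right)} 5 \right)} 7 \cdot 37 = \sqrt{-3 + 1 \cdot 5} \cdot 7 \cdot 37 = \sqrt{-3 + 5} \cdot 7 \cdot 37 = \sqrt{2} \cdot 7 \cdot 37 = 7 \sqrt{2} \cdot 37 = 259 \sqrt{2}$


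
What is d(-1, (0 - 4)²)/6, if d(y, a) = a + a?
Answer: 16/3 ≈ 5.3333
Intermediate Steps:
d(y, a) = 2*a
d(-1, (0 - 4)²)/6 = (2*(0 - 4)²)/6 = (2*(-4)²)*(⅙) = (2*16)*(⅙) = 32*(⅙) = 16/3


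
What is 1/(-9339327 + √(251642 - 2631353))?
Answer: -3113109/29074343730880 - I*√2379711/87223031192640 ≈ -1.0707e-7 - 1.7686e-11*I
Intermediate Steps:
1/(-9339327 + √(251642 - 2631353)) = 1/(-9339327 + √(-2379711)) = 1/(-9339327 + I*√2379711)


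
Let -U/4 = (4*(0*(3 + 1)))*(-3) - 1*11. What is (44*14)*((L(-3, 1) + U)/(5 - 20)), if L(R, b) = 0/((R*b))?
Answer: -27104/15 ≈ -1806.9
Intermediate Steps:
L(R, b) = 0 (L(R, b) = 0*(1/(R*b)) = 0)
U = 44 (U = -4*((4*(0*(3 + 1)))*(-3) - 1*11) = -4*((4*(0*4))*(-3) - 11) = -4*((4*0)*(-3) - 11) = -4*(0*(-3) - 11) = -4*(0 - 11) = -4*(-11) = 44)
(44*14)*((L(-3, 1) + U)/(5 - 20)) = (44*14)*((0 + 44)/(5 - 20)) = 616*(44/(-15)) = 616*(44*(-1/15)) = 616*(-44/15) = -27104/15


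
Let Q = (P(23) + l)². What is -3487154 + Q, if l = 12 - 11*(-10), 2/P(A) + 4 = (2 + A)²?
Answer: -1339049372018/385641 ≈ -3.4723e+6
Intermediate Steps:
P(A) = 2/(-4 + (2 + A)²)
l = 122 (l = 12 + 110 = 122)
Q = 5740183696/385641 (Q = (2/(23*(4 + 23)) + 122)² = (2*(1/23)/27 + 122)² = (2*(1/23)*(1/27) + 122)² = (2/621 + 122)² = (75764/621)² = 5740183696/385641 ≈ 14885.)
-3487154 + Q = -3487154 + 5740183696/385641 = -1339049372018/385641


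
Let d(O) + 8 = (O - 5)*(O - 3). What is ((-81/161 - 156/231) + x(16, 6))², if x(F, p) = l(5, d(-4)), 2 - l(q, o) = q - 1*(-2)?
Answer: 119727364/3136441 ≈ 38.173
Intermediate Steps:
d(O) = -8 + (-5 + O)*(-3 + O) (d(O) = -8 + (O - 5)*(O - 3) = -8 + (-5 + O)*(-3 + O))
l(q, o) = -q (l(q, o) = 2 - (q - 1*(-2)) = 2 - (q + 2) = 2 - (2 + q) = 2 + (-2 - q) = -q)
x(F, p) = -5 (x(F, p) = -1*5 = -5)
((-81/161 - 156/231) + x(16, 6))² = ((-81/161 - 156/231) - 5)² = ((-81*1/161 - 156*1/231) - 5)² = ((-81/161 - 52/77) - 5)² = (-2087/1771 - 5)² = (-10942/1771)² = 119727364/3136441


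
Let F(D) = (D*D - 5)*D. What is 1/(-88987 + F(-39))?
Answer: -1/148111 ≈ -6.7517e-6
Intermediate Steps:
F(D) = D*(-5 + D²) (F(D) = (D² - 5)*D = (-5 + D²)*D = D*(-5 + D²))
1/(-88987 + F(-39)) = 1/(-88987 - 39*(-5 + (-39)²)) = 1/(-88987 - 39*(-5 + 1521)) = 1/(-88987 - 39*1516) = 1/(-88987 - 59124) = 1/(-148111) = -1/148111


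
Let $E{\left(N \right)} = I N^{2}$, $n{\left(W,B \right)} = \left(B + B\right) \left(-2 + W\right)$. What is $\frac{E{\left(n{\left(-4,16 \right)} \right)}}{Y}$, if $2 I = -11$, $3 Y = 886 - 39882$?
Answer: $\frac{152064}{9749} \approx 15.598$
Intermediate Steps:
$Y = - \frac{38996}{3}$ ($Y = \frac{886 - 39882}{3} = \frac{1}{3} \left(-38996\right) = - \frac{38996}{3} \approx -12999.0$)
$I = - \frac{11}{2}$ ($I = \frac{1}{2} \left(-11\right) = - \frac{11}{2} \approx -5.5$)
$n{\left(W,B \right)} = 2 B \left(-2 + W\right)$
$E{\left(N \right)} = - \frac{11 N^{2}}{2}$
$\frac{E{\left(n{\left(-4,16 \right)} \right)}}{Y} = \frac{\left(- \frac{11}{2}\right) \left(2 \cdot 16 \left(-2 - 4\right)\right)^{2}}{- \frac{38996}{3}} = - \frac{11 \left(2 \cdot 16 \left(-6\right)\right)^{2}}{2} \left(- \frac{3}{38996}\right) = - \frac{11 \left(-192\right)^{2}}{2} \left(- \frac{3}{38996}\right) = \left(- \frac{11}{2}\right) 36864 \left(- \frac{3}{38996}\right) = \left(-202752\right) \left(- \frac{3}{38996}\right) = \frac{152064}{9749}$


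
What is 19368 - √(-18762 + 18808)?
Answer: 19368 - √46 ≈ 19361.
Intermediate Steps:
19368 - √(-18762 + 18808) = 19368 - √46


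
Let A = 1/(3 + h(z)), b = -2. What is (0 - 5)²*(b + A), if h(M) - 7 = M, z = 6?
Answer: -775/16 ≈ -48.438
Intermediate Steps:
h(M) = 7 + M
A = 1/16 (A = 1/(3 + (7 + 6)) = 1/(3 + 13) = 1/16 ≈ 0.062500)
(0 - 5)²*(b + A) = (0 - 5)²*(-2 + 1/16) = (-5)²*(-31/16) = 25*(-31/16) = -775/16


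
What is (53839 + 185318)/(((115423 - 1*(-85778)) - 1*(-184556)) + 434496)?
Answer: 239157/820253 ≈ 0.29156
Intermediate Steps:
(53839 + 185318)/(((115423 - 1*(-85778)) - 1*(-184556)) + 434496) = 239157/(((115423 + 85778) + 184556) + 434496) = 239157/((201201 + 184556) + 434496) = 239157/(385757 + 434496) = 239157/820253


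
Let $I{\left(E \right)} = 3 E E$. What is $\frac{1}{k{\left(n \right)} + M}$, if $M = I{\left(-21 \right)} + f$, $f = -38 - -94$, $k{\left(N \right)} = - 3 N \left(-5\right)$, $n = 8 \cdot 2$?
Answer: $\frac{1}{1619} \approx 0.00061767$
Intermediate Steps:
$I{\left(E \right)} = 3 E^{2}$
$n = 16$
$k{\left(N \right)} = 15 N$
$f = 56$ ($f = -38 + 94 = 56$)
$M = 1379$ ($M = 3 \left(-21\right)^{2} + 56 = 3 \cdot 441 + 56 = 1323 + 56 = 1379$)
$\frac{1}{k{\left(n \right)} + M} = \frac{1}{15 \cdot 16 + 1379} = \frac{1}{240 + 1379} = \frac{1}{1619}$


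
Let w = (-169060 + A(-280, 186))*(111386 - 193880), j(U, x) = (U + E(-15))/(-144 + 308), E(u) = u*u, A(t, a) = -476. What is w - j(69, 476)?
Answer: 1146827628141/82 ≈ 1.3986e+10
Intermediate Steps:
E(u) = u**2
j(U, x) = 225/164 + U/164 (j(U, x) = (U + (-15)**2)/(-144 + 308) = (U + 225)/164 = (225 + U)*(1/164) = 225/164 + U/164)
w = 13985702784 (w = (-169060 - 476)*(111386 - 193880) = -169536*(-82494) = 13985702784)
w - j(69, 476) = 13985702784 - (225/164 + (1/164)*69) = 13985702784 - (225/164 + 69/164) = 13985702784 - 1*147/82 = 13985702784 - 147/82 = 1146827628141/82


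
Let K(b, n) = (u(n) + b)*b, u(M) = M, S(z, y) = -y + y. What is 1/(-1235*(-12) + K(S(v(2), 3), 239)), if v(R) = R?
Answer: 1/14820 ≈ 6.7476e-5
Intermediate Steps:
S(z, y) = 0
K(b, n) = b*(b + n) (K(b, n) = (n + b)*b = (b + n)*b = b*(b + n))
1/(-1235*(-12) + K(S(v(2), 3), 239)) = 1/(-1235*(-12) + 0*(0 + 239)) = 1/(14820 + 0*239) = 1/(14820 + 0) = 1/14820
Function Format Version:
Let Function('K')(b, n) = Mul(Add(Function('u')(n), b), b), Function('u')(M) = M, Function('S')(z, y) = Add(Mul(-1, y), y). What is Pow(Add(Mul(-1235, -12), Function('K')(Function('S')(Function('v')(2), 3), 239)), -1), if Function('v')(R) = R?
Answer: Rational(1, 14820) ≈ 6.7476e-5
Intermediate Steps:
Function('S')(z, y) = 0
Function('K')(b, n) = Mul(b, Add(b, n)) (Function('K')(b, n) = Mul(Add(n, b), b) = Mul(Add(b, n), b) = Mul(b, Add(b, n)))
Pow(Add(Mul(-1235, -12), Function('K')(Function('S')(Function('v')(2), 3), 239)), -1) = Pow(Add(Mul(-1235, -12), Mul(0, Add(0, 239))), -1) = Pow(Add(14820, Mul(0, 239)), -1) = Pow(Add(14820, 0), -1) = Pow(14820, -1) = Rational(1, 14820)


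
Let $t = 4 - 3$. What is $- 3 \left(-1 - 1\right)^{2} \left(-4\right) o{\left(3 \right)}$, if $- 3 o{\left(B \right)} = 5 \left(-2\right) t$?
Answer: $160$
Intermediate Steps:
$t = 1$ ($t = 4 - 3 = 1$)
$o{\left(B \right)} = \frac{10}{3}$ ($o{\left(B \right)} = - \frac{5 \left(-2\right) 1}{3} = - \frac{\left(-10\right) 1}{3} = \left(- \frac{1}{3}\right) \left(-10\right) = \frac{10}{3}$)
$- 3 \left(-1 - 1\right)^{2} \left(-4\right) o{\left(3 \right)} = - 3 \left(-1 - 1\right)^{2} \left(-4\right) \frac{10}{3} = - 3 \left(-2\right)^{2} \left(-4\right) \frac{10}{3} = - 3 \cdot 4 \left(-4\right) \frac{10}{3} = \left(-3\right) \left(-16\right) \frac{10}{3} = 48 \cdot \frac{10}{3} = 160$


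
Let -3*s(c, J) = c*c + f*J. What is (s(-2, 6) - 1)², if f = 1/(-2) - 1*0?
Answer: 16/9 ≈ 1.7778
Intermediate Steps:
f = -½ (f = 1*(-½) + 0 = -½ + 0 = -½ ≈ -0.50000)
s(c, J) = -c²/3 + J/6 (s(c, J) = -(c*c - J/2)/3 = -(c² - J/2)/3 = -c²/3 + J/6)
(s(-2, 6) - 1)² = ((-⅓*(-2)² + (⅙)*6) - 1)² = ((-⅓*4 + 1) - 1)² = ((-4/3 + 1) - 1)² = (-⅓ - 1)² = (-4/3)² = 16/9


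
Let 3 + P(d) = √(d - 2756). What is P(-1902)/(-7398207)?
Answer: 1/2466069 - I*√4658/7398207 ≈ 4.055e-7 - 9.2251e-6*I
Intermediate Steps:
P(d) = -3 + √(-2756 + d) (P(d) = -3 + √(d - 2756) = -3 + √(-2756 + d))
P(-1902)/(-7398207) = (-3 + √(-2756 - 1902))/(-7398207) = (-3 + √(-4658))*(-1/7398207) = (-3 + I*√4658)*(-1/7398207) = 1/2466069 - I*√4658/7398207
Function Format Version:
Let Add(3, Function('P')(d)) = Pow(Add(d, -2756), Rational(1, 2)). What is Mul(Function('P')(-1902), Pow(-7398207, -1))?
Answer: Add(Rational(1, 2466069), Mul(Rational(-1, 7398207), I, Pow(4658, Rational(1, 2)))) ≈ Add(4.0550e-7, Mul(-9.2251e-6, I))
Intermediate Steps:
Function('P')(d) = Add(-3, Pow(Add(-2756, d), Rational(1, 2))) (Function('P')(d) = Add(-3, Pow(Add(d, -2756), Rational(1, 2))) = Add(-3, Pow(Add(-2756, d), Rational(1, 2))))
Mul(Function('P')(-1902), Pow(-7398207, -1)) = Mul(Add(-3, Pow(Add(-2756, -1902), Rational(1, 2))), Pow(-7398207, -1)) = Mul(Add(-3, Pow(-4658, Rational(1, 2))), Rational(-1, 7398207)) = Mul(Add(-3, Mul(I, Pow(4658, Rational(1, 2)))), Rational(-1, 7398207)) = Add(Rational(1, 2466069), Mul(Rational(-1, 7398207), I, Pow(4658, Rational(1, 2))))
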